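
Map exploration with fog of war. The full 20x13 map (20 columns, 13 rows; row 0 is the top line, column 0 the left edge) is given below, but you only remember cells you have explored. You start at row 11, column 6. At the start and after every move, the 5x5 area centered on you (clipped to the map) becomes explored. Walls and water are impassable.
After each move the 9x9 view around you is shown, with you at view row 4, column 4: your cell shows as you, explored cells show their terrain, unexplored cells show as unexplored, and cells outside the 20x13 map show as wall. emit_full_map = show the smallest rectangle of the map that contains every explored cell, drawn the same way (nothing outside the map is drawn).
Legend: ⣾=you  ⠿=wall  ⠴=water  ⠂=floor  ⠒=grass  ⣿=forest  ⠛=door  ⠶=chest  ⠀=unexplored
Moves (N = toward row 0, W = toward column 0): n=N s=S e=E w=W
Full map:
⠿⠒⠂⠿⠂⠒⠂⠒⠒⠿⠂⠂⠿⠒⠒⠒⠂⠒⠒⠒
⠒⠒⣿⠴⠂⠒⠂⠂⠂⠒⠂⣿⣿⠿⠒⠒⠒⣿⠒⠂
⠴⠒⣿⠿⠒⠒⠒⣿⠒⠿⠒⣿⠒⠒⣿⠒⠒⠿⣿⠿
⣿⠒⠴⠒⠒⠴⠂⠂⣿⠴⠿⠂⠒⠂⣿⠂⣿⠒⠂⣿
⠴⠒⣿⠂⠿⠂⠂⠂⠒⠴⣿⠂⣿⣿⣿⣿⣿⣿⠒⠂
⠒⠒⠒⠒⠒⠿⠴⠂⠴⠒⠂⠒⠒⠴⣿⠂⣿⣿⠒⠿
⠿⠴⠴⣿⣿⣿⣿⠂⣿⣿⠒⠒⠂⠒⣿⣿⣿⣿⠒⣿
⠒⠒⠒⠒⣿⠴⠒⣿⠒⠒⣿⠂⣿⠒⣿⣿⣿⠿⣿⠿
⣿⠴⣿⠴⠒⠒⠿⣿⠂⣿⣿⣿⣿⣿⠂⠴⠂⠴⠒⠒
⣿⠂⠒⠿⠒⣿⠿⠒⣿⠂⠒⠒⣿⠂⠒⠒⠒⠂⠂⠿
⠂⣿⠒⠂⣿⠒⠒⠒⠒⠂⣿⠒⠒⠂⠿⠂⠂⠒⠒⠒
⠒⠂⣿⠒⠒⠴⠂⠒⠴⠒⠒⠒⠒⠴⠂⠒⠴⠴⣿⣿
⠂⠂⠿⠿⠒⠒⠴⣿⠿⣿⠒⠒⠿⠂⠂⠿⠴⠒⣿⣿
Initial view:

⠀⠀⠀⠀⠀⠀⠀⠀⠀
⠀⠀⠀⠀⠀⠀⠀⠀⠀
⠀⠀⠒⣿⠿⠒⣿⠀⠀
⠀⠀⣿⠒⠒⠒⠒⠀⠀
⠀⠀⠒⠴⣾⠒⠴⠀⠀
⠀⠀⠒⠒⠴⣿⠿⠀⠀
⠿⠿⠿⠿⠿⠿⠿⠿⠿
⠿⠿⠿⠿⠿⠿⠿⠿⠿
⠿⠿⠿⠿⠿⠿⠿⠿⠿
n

⠀⠀⠀⠀⠀⠀⠀⠀⠀
⠀⠀⠀⠀⠀⠀⠀⠀⠀
⠀⠀⠒⠒⠿⣿⠂⠀⠀
⠀⠀⠒⣿⠿⠒⣿⠀⠀
⠀⠀⣿⠒⣾⠒⠒⠀⠀
⠀⠀⠒⠴⠂⠒⠴⠀⠀
⠀⠀⠒⠒⠴⣿⠿⠀⠀
⠿⠿⠿⠿⠿⠿⠿⠿⠿
⠿⠿⠿⠿⠿⠿⠿⠿⠿

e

⠀⠀⠀⠀⠀⠀⠀⠀⠀
⠀⠀⠀⠀⠀⠀⠀⠀⠀
⠀⠒⠒⠿⣿⠂⣿⠀⠀
⠀⠒⣿⠿⠒⣿⠂⠀⠀
⠀⣿⠒⠒⣾⠒⠂⠀⠀
⠀⠒⠴⠂⠒⠴⠒⠀⠀
⠀⠒⠒⠴⣿⠿⣿⠀⠀
⠿⠿⠿⠿⠿⠿⠿⠿⠿
⠿⠿⠿⠿⠿⠿⠿⠿⠿

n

⠀⠀⠀⠀⠀⠀⠀⠀⠀
⠀⠀⠀⠀⠀⠀⠀⠀⠀
⠀⠀⠴⠒⣿⠒⠒⠀⠀
⠀⠒⠒⠿⣿⠂⣿⠀⠀
⠀⠒⣿⠿⣾⣿⠂⠀⠀
⠀⣿⠒⠒⠒⠒⠂⠀⠀
⠀⠒⠴⠂⠒⠴⠒⠀⠀
⠀⠒⠒⠴⣿⠿⣿⠀⠀
⠿⠿⠿⠿⠿⠿⠿⠿⠿

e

⠀⠀⠀⠀⠀⠀⠀⠀⠀
⠀⠀⠀⠀⠀⠀⠀⠀⠀
⠀⠴⠒⣿⠒⠒⣿⠀⠀
⠒⠒⠿⣿⠂⣿⣿⠀⠀
⠒⣿⠿⠒⣾⠂⠒⠀⠀
⣿⠒⠒⠒⠒⠂⣿⠀⠀
⠒⠴⠂⠒⠴⠒⠒⠀⠀
⠒⠒⠴⣿⠿⣿⠀⠀⠀
⠿⠿⠿⠿⠿⠿⠿⠿⠿

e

⠀⠀⠀⠀⠀⠀⠀⠀⠀
⠀⠀⠀⠀⠀⠀⠀⠀⠀
⠴⠒⣿⠒⠒⣿⠂⠀⠀
⠒⠿⣿⠂⣿⣿⣿⠀⠀
⣿⠿⠒⣿⣾⠒⠒⠀⠀
⠒⠒⠒⠒⠂⣿⠒⠀⠀
⠴⠂⠒⠴⠒⠒⠒⠀⠀
⠒⠴⣿⠿⣿⠀⠀⠀⠀
⠿⠿⠿⠿⠿⠿⠿⠿⠿

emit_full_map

⠀⠴⠒⣿⠒⠒⣿⠂
⠒⠒⠿⣿⠂⣿⣿⣿
⠒⣿⠿⠒⣿⣾⠒⠒
⣿⠒⠒⠒⠒⠂⣿⠒
⠒⠴⠂⠒⠴⠒⠒⠒
⠒⠒⠴⣿⠿⣿⠀⠀

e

⠀⠀⠀⠀⠀⠀⠀⠀⠀
⠀⠀⠀⠀⠀⠀⠀⠀⠀
⠒⣿⠒⠒⣿⠂⣿⠀⠀
⠿⣿⠂⣿⣿⣿⣿⠀⠀
⠿⠒⣿⠂⣾⠒⣿⠀⠀
⠒⠒⠒⠂⣿⠒⠒⠀⠀
⠂⠒⠴⠒⠒⠒⠒⠀⠀
⠴⣿⠿⣿⠀⠀⠀⠀⠀
⠿⠿⠿⠿⠿⠿⠿⠿⠿

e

⠀⠀⠀⠀⠀⠀⠀⠀⠀
⠀⠀⠀⠀⠀⠀⠀⠀⠀
⣿⠒⠒⣿⠂⣿⠒⠀⠀
⣿⠂⣿⣿⣿⣿⣿⠀⠀
⠒⣿⠂⠒⣾⣿⠂⠀⠀
⠒⠒⠂⣿⠒⠒⠂⠀⠀
⠒⠴⠒⠒⠒⠒⠴⠀⠀
⣿⠿⣿⠀⠀⠀⠀⠀⠀
⠿⠿⠿⠿⠿⠿⠿⠿⠿

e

⠀⠀⠀⠀⠀⠀⠀⠀⠀
⠀⠀⠀⠀⠀⠀⠀⠀⠀
⠒⠒⣿⠂⣿⠒⣿⠀⠀
⠂⣿⣿⣿⣿⣿⠂⠀⠀
⣿⠂⠒⠒⣾⠂⠒⠀⠀
⠒⠂⣿⠒⠒⠂⠿⠀⠀
⠴⠒⠒⠒⠒⠴⠂⠀⠀
⠿⣿⠀⠀⠀⠀⠀⠀⠀
⠿⠿⠿⠿⠿⠿⠿⠿⠿

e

⠀⠀⠀⠀⠀⠀⠀⠀⠀
⠀⠀⠀⠀⠀⠀⠀⠀⠀
⠒⣿⠂⣿⠒⣿⣿⠀⠀
⣿⣿⣿⣿⣿⠂⠴⠀⠀
⠂⠒⠒⣿⣾⠒⠒⠀⠀
⠂⣿⠒⠒⠂⠿⠂⠀⠀
⠒⠒⠒⠒⠴⠂⠒⠀⠀
⣿⠀⠀⠀⠀⠀⠀⠀⠀
⠿⠿⠿⠿⠿⠿⠿⠿⠿

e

⠀⠀⠀⠀⠀⠀⠀⠀⠀
⠀⠀⠀⠀⠀⠀⠀⠀⠀
⣿⠂⣿⠒⣿⣿⣿⠀⠀
⣿⣿⣿⣿⠂⠴⠂⠀⠀
⠒⠒⣿⠂⣾⠒⠒⠀⠀
⣿⠒⠒⠂⠿⠂⠂⠀⠀
⠒⠒⠒⠴⠂⠒⠴⠀⠀
⠀⠀⠀⠀⠀⠀⠀⠀⠀
⠿⠿⠿⠿⠿⠿⠿⠿⠿

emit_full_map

⠀⠴⠒⣿⠒⠒⣿⠂⣿⠒⣿⣿⣿
⠒⠒⠿⣿⠂⣿⣿⣿⣿⣿⠂⠴⠂
⠒⣿⠿⠒⣿⠂⠒⠒⣿⠂⣾⠒⠒
⣿⠒⠒⠒⠒⠂⣿⠒⠒⠂⠿⠂⠂
⠒⠴⠂⠒⠴⠒⠒⠒⠒⠴⠂⠒⠴
⠒⠒⠴⣿⠿⣿⠀⠀⠀⠀⠀⠀⠀

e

⠀⠀⠀⠀⠀⠀⠀⠀⠀
⠀⠀⠀⠀⠀⠀⠀⠀⠀
⠂⣿⠒⣿⣿⣿⠿⠀⠀
⣿⣿⣿⠂⠴⠂⠴⠀⠀
⠒⣿⠂⠒⣾⠒⠂⠀⠀
⠒⠒⠂⠿⠂⠂⠒⠀⠀
⠒⠒⠴⠂⠒⠴⠴⠀⠀
⠀⠀⠀⠀⠀⠀⠀⠀⠀
⠿⠿⠿⠿⠿⠿⠿⠿⠿

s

⠀⠀⠀⠀⠀⠀⠀⠀⠀
⠂⣿⠒⣿⣿⣿⠿⠀⠀
⣿⣿⣿⠂⠴⠂⠴⠀⠀
⠒⣿⠂⠒⠒⠒⠂⠀⠀
⠒⠒⠂⠿⣾⠂⠒⠀⠀
⠒⠒⠴⠂⠒⠴⠴⠀⠀
⠀⠀⠂⠂⠿⠴⠒⠀⠀
⠿⠿⠿⠿⠿⠿⠿⠿⠿
⠿⠿⠿⠿⠿⠿⠿⠿⠿

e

⠀⠀⠀⠀⠀⠀⠀⠀⠿
⣿⠒⣿⣿⣿⠿⠀⠀⠿
⣿⣿⠂⠴⠂⠴⠒⠀⠿
⣿⠂⠒⠒⠒⠂⠂⠀⠿
⠒⠂⠿⠂⣾⠒⠒⠀⠿
⠒⠴⠂⠒⠴⠴⣿⠀⠿
⠀⠂⠂⠿⠴⠒⣿⠀⠿
⠿⠿⠿⠿⠿⠿⠿⠿⠿
⠿⠿⠿⠿⠿⠿⠿⠿⠿

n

⠀⠀⠀⠀⠀⠀⠀⠀⠿
⠀⠀⠀⠀⠀⠀⠀⠀⠿
⣿⠒⣿⣿⣿⠿⣿⠀⠿
⣿⣿⠂⠴⠂⠴⠒⠀⠿
⣿⠂⠒⠒⣾⠂⠂⠀⠿
⠒⠂⠿⠂⠂⠒⠒⠀⠿
⠒⠴⠂⠒⠴⠴⣿⠀⠿
⠀⠂⠂⠿⠴⠒⣿⠀⠿
⠿⠿⠿⠿⠿⠿⠿⠿⠿

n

⠀⠀⠀⠀⠀⠀⠀⠀⠿
⠀⠀⠀⠀⠀⠀⠀⠀⠿
⠀⠀⣿⣿⣿⣿⠒⠀⠿
⣿⠒⣿⣿⣿⠿⣿⠀⠿
⣿⣿⠂⠴⣾⠴⠒⠀⠿
⣿⠂⠒⠒⠒⠂⠂⠀⠿
⠒⠂⠿⠂⠂⠒⠒⠀⠿
⠒⠴⠂⠒⠴⠴⣿⠀⠿
⠀⠂⠂⠿⠴⠒⣿⠀⠿

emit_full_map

⠀⠀⠀⠀⠀⠀⠀⠀⠀⠀⣿⣿⣿⣿⠒
⠀⠴⠒⣿⠒⠒⣿⠂⣿⠒⣿⣿⣿⠿⣿
⠒⠒⠿⣿⠂⣿⣿⣿⣿⣿⠂⠴⣾⠴⠒
⠒⣿⠿⠒⣿⠂⠒⠒⣿⠂⠒⠒⠒⠂⠂
⣿⠒⠒⠒⠒⠂⣿⠒⠒⠂⠿⠂⠂⠒⠒
⠒⠴⠂⠒⠴⠒⠒⠒⠒⠴⠂⠒⠴⠴⣿
⠒⠒⠴⣿⠿⣿⠀⠀⠀⠂⠂⠿⠴⠒⣿


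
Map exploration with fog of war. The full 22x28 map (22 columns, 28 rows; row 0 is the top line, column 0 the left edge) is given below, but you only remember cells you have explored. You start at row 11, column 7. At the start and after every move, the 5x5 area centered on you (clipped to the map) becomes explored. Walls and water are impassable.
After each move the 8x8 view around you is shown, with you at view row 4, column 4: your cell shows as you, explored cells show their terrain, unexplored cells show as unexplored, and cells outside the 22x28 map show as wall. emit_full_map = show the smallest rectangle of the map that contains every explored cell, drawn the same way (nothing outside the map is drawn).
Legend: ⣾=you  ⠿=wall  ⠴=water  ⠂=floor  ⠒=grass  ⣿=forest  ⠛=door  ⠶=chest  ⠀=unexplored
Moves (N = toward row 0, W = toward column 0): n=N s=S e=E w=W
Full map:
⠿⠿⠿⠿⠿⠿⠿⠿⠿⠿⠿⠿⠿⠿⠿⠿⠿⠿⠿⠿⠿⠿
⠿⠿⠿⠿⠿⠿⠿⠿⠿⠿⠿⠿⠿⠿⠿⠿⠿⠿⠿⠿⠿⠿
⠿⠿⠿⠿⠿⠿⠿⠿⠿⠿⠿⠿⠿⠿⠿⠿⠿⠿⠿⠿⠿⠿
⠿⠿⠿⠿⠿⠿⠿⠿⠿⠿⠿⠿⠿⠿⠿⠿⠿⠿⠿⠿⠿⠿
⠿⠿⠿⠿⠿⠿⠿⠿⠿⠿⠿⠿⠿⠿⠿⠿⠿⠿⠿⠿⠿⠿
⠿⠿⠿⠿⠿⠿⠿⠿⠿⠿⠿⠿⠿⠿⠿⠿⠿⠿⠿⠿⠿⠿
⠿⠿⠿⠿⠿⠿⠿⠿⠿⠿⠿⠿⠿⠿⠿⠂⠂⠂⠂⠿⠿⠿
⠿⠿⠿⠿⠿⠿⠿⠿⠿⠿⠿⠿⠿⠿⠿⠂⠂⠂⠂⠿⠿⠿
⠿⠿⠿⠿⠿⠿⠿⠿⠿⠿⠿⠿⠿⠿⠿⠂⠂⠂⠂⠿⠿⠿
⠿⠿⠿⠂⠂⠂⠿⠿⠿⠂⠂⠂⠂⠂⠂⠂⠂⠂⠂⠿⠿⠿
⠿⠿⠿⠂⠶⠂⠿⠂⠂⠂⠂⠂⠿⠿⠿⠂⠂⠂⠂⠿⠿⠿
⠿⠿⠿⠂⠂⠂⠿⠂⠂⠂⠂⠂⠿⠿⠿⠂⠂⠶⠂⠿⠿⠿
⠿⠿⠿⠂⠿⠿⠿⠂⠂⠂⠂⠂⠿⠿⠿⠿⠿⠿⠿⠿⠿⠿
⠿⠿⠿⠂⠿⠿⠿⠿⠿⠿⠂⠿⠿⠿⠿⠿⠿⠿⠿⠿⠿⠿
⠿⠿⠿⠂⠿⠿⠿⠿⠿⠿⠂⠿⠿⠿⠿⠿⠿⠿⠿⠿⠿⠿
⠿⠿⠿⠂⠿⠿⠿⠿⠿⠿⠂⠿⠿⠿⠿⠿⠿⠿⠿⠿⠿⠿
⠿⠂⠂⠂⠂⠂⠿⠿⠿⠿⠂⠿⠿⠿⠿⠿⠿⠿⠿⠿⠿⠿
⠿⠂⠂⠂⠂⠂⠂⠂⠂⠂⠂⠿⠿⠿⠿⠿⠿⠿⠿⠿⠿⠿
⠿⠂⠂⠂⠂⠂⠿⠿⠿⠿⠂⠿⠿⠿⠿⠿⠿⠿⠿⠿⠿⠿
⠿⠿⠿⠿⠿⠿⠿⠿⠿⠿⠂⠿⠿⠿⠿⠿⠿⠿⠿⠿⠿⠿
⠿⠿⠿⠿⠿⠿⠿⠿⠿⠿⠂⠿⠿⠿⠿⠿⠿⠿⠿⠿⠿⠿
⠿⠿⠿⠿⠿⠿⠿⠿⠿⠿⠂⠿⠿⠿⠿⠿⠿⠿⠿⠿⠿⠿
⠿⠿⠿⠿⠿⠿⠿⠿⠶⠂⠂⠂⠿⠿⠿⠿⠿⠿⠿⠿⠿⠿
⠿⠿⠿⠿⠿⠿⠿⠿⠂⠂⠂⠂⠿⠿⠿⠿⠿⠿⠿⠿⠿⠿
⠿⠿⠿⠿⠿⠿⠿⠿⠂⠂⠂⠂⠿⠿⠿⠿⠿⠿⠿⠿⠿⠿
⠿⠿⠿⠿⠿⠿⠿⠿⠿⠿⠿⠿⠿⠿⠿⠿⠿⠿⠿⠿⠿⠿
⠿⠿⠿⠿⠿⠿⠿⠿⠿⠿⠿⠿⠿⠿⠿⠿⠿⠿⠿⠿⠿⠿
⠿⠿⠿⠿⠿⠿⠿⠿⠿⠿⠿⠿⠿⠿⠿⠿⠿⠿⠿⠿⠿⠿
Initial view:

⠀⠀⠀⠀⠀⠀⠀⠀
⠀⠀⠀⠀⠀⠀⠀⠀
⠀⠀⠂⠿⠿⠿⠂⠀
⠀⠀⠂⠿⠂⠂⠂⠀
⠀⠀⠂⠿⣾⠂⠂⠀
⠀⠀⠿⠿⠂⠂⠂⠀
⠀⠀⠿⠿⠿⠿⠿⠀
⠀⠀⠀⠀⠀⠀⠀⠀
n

⠀⠀⠀⠀⠀⠀⠀⠀
⠀⠀⠀⠀⠀⠀⠀⠀
⠀⠀⠿⠿⠿⠿⠿⠀
⠀⠀⠂⠿⠿⠿⠂⠀
⠀⠀⠂⠿⣾⠂⠂⠀
⠀⠀⠂⠿⠂⠂⠂⠀
⠀⠀⠿⠿⠂⠂⠂⠀
⠀⠀⠿⠿⠿⠿⠿⠀

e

⠀⠀⠀⠀⠀⠀⠀⠀
⠀⠀⠀⠀⠀⠀⠀⠀
⠀⠿⠿⠿⠿⠿⠿⠀
⠀⠂⠿⠿⠿⠂⠂⠀
⠀⠂⠿⠂⣾⠂⠂⠀
⠀⠂⠿⠂⠂⠂⠂⠀
⠀⠿⠿⠂⠂⠂⠂⠀
⠀⠿⠿⠿⠿⠿⠀⠀

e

⠀⠀⠀⠀⠀⠀⠀⠀
⠀⠀⠀⠀⠀⠀⠀⠀
⠿⠿⠿⠿⠿⠿⠿⠀
⠂⠿⠿⠿⠂⠂⠂⠀
⠂⠿⠂⠂⣾⠂⠂⠀
⠂⠿⠂⠂⠂⠂⠂⠀
⠿⠿⠂⠂⠂⠂⠂⠀
⠿⠿⠿⠿⠿⠀⠀⠀

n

⠀⠀⠀⠀⠀⠀⠀⠀
⠀⠀⠀⠀⠀⠀⠀⠀
⠀⠀⠿⠿⠿⠿⠿⠀
⠿⠿⠿⠿⠿⠿⠿⠀
⠂⠿⠿⠿⣾⠂⠂⠀
⠂⠿⠂⠂⠂⠂⠂⠀
⠂⠿⠂⠂⠂⠂⠂⠀
⠿⠿⠂⠂⠂⠂⠂⠀

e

⠀⠀⠀⠀⠀⠀⠀⠀
⠀⠀⠀⠀⠀⠀⠀⠀
⠀⠿⠿⠿⠿⠿⠿⠀
⠿⠿⠿⠿⠿⠿⠿⠀
⠿⠿⠿⠂⣾⠂⠂⠀
⠿⠂⠂⠂⠂⠂⠿⠀
⠿⠂⠂⠂⠂⠂⠿⠀
⠿⠂⠂⠂⠂⠂⠀⠀

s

⠀⠀⠀⠀⠀⠀⠀⠀
⠀⠿⠿⠿⠿⠿⠿⠀
⠿⠿⠿⠿⠿⠿⠿⠀
⠿⠿⠿⠂⠂⠂⠂⠀
⠿⠂⠂⠂⣾⠂⠿⠀
⠿⠂⠂⠂⠂⠂⠿⠀
⠿⠂⠂⠂⠂⠂⠿⠀
⠿⠿⠿⠿⠀⠀⠀⠀

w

⠀⠀⠀⠀⠀⠀⠀⠀
⠀⠀⠿⠿⠿⠿⠿⠿
⠿⠿⠿⠿⠿⠿⠿⠿
⠂⠿⠿⠿⠂⠂⠂⠂
⠂⠿⠂⠂⣾⠂⠂⠿
⠂⠿⠂⠂⠂⠂⠂⠿
⠿⠿⠂⠂⠂⠂⠂⠿
⠿⠿⠿⠿⠿⠀⠀⠀

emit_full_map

⠀⠀⠿⠿⠿⠿⠿⠿
⠿⠿⠿⠿⠿⠿⠿⠿
⠂⠿⠿⠿⠂⠂⠂⠂
⠂⠿⠂⠂⣾⠂⠂⠿
⠂⠿⠂⠂⠂⠂⠂⠿
⠿⠿⠂⠂⠂⠂⠂⠿
⠿⠿⠿⠿⠿⠀⠀⠀

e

⠀⠀⠀⠀⠀⠀⠀⠀
⠀⠿⠿⠿⠿⠿⠿⠀
⠿⠿⠿⠿⠿⠿⠿⠀
⠿⠿⠿⠂⠂⠂⠂⠀
⠿⠂⠂⠂⣾⠂⠿⠀
⠿⠂⠂⠂⠂⠂⠿⠀
⠿⠂⠂⠂⠂⠂⠿⠀
⠿⠿⠿⠿⠀⠀⠀⠀

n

⠀⠀⠀⠀⠀⠀⠀⠀
⠀⠀⠀⠀⠀⠀⠀⠀
⠀⠿⠿⠿⠿⠿⠿⠀
⠿⠿⠿⠿⠿⠿⠿⠀
⠿⠿⠿⠂⣾⠂⠂⠀
⠿⠂⠂⠂⠂⠂⠿⠀
⠿⠂⠂⠂⠂⠂⠿⠀
⠿⠂⠂⠂⠂⠂⠿⠀

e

⠀⠀⠀⠀⠀⠀⠀⠀
⠀⠀⠀⠀⠀⠀⠀⠀
⠿⠿⠿⠿⠿⠿⠿⠀
⠿⠿⠿⠿⠿⠿⠿⠀
⠿⠿⠂⠂⣾⠂⠂⠀
⠂⠂⠂⠂⠂⠿⠿⠀
⠂⠂⠂⠂⠂⠿⠿⠀
⠂⠂⠂⠂⠂⠿⠀⠀

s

⠀⠀⠀⠀⠀⠀⠀⠀
⠿⠿⠿⠿⠿⠿⠿⠀
⠿⠿⠿⠿⠿⠿⠿⠀
⠿⠿⠂⠂⠂⠂⠂⠀
⠂⠂⠂⠂⣾⠿⠿⠀
⠂⠂⠂⠂⠂⠿⠿⠀
⠂⠂⠂⠂⠂⠿⠿⠀
⠿⠿⠿⠀⠀⠀⠀⠀

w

⠀⠀⠀⠀⠀⠀⠀⠀
⠀⠿⠿⠿⠿⠿⠿⠿
⠿⠿⠿⠿⠿⠿⠿⠿
⠿⠿⠿⠂⠂⠂⠂⠂
⠿⠂⠂⠂⣾⠂⠿⠿
⠿⠂⠂⠂⠂⠂⠿⠿
⠿⠂⠂⠂⠂⠂⠿⠿
⠿⠿⠿⠿⠀⠀⠀⠀

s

⠀⠿⠿⠿⠿⠿⠿⠿
⠿⠿⠿⠿⠿⠿⠿⠿
⠿⠿⠿⠂⠂⠂⠂⠂
⠿⠂⠂⠂⠂⠂⠿⠿
⠿⠂⠂⠂⣾⠂⠿⠿
⠿⠂⠂⠂⠂⠂⠿⠿
⠿⠿⠿⠿⠂⠿⠿⠀
⠀⠀⠀⠀⠀⠀⠀⠀

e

⠿⠿⠿⠿⠿⠿⠿⠀
⠿⠿⠿⠿⠿⠿⠿⠀
⠿⠿⠂⠂⠂⠂⠂⠀
⠂⠂⠂⠂⠂⠿⠿⠀
⠂⠂⠂⠂⣾⠿⠿⠀
⠂⠂⠂⠂⠂⠿⠿⠀
⠿⠿⠿⠂⠿⠿⠿⠀
⠀⠀⠀⠀⠀⠀⠀⠀

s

⠿⠿⠿⠿⠿⠿⠿⠀
⠿⠿⠂⠂⠂⠂⠂⠀
⠂⠂⠂⠂⠂⠿⠿⠀
⠂⠂⠂⠂⠂⠿⠿⠀
⠂⠂⠂⠂⣾⠿⠿⠀
⠿⠿⠿⠂⠿⠿⠿⠀
⠀⠀⠿⠂⠿⠿⠿⠀
⠀⠀⠀⠀⠀⠀⠀⠀

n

⠿⠿⠿⠿⠿⠿⠿⠀
⠿⠿⠿⠿⠿⠿⠿⠀
⠿⠿⠂⠂⠂⠂⠂⠀
⠂⠂⠂⠂⠂⠿⠿⠀
⠂⠂⠂⠂⣾⠿⠿⠀
⠂⠂⠂⠂⠂⠿⠿⠀
⠿⠿⠿⠂⠿⠿⠿⠀
⠀⠀⠿⠂⠿⠿⠿⠀

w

⠀⠿⠿⠿⠿⠿⠿⠿
⠿⠿⠿⠿⠿⠿⠿⠿
⠿⠿⠿⠂⠂⠂⠂⠂
⠿⠂⠂⠂⠂⠂⠿⠿
⠿⠂⠂⠂⣾⠂⠿⠿
⠿⠂⠂⠂⠂⠂⠿⠿
⠿⠿⠿⠿⠂⠿⠿⠿
⠀⠀⠀⠿⠂⠿⠿⠿

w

⠀⠀⠿⠿⠿⠿⠿⠿
⠿⠿⠿⠿⠿⠿⠿⠿
⠂⠿⠿⠿⠂⠂⠂⠂
⠂⠿⠂⠂⠂⠂⠂⠿
⠂⠿⠂⠂⣾⠂⠂⠿
⠿⠿⠂⠂⠂⠂⠂⠿
⠿⠿⠿⠿⠿⠂⠿⠿
⠀⠀⠀⠀⠿⠂⠿⠿

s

⠿⠿⠿⠿⠿⠿⠿⠿
⠂⠿⠿⠿⠂⠂⠂⠂
⠂⠿⠂⠂⠂⠂⠂⠿
⠂⠿⠂⠂⠂⠂⠂⠿
⠿⠿⠂⠂⣾⠂⠂⠿
⠿⠿⠿⠿⠿⠂⠿⠿
⠀⠀⠿⠿⠿⠂⠿⠿
⠀⠀⠀⠀⠀⠀⠀⠀

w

⠀⠿⠿⠿⠿⠿⠿⠿
⠀⠂⠿⠿⠿⠂⠂⠂
⠀⠂⠿⠂⠂⠂⠂⠂
⠀⠂⠿⠂⠂⠂⠂⠂
⠀⠿⠿⠂⣾⠂⠂⠂
⠀⠿⠿⠿⠿⠿⠂⠿
⠀⠀⠿⠿⠿⠿⠂⠿
⠀⠀⠀⠀⠀⠀⠀⠀

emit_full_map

⠀⠀⠿⠿⠿⠿⠿⠿⠿
⠿⠿⠿⠿⠿⠿⠿⠿⠿
⠂⠿⠿⠿⠂⠂⠂⠂⠂
⠂⠿⠂⠂⠂⠂⠂⠿⠿
⠂⠿⠂⠂⠂⠂⠂⠿⠿
⠿⠿⠂⣾⠂⠂⠂⠿⠿
⠿⠿⠿⠿⠿⠂⠿⠿⠿
⠀⠿⠿⠿⠿⠂⠿⠿⠿

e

⠿⠿⠿⠿⠿⠿⠿⠿
⠂⠿⠿⠿⠂⠂⠂⠂
⠂⠿⠂⠂⠂⠂⠂⠿
⠂⠿⠂⠂⠂⠂⠂⠿
⠿⠿⠂⠂⣾⠂⠂⠿
⠿⠿⠿⠿⠿⠂⠿⠿
⠀⠿⠿⠿⠿⠂⠿⠿
⠀⠀⠀⠀⠀⠀⠀⠀

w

⠀⠿⠿⠿⠿⠿⠿⠿
⠀⠂⠿⠿⠿⠂⠂⠂
⠀⠂⠿⠂⠂⠂⠂⠂
⠀⠂⠿⠂⠂⠂⠂⠂
⠀⠿⠿⠂⣾⠂⠂⠂
⠀⠿⠿⠿⠿⠿⠂⠿
⠀⠀⠿⠿⠿⠿⠂⠿
⠀⠀⠀⠀⠀⠀⠀⠀

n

⠀⠀⠀⠿⠿⠿⠿⠿
⠀⠿⠿⠿⠿⠿⠿⠿
⠀⠂⠿⠿⠿⠂⠂⠂
⠀⠂⠿⠂⠂⠂⠂⠂
⠀⠂⠿⠂⣾⠂⠂⠂
⠀⠿⠿⠂⠂⠂⠂⠂
⠀⠿⠿⠿⠿⠿⠂⠿
⠀⠀⠿⠿⠿⠿⠂⠿

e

⠀⠀⠿⠿⠿⠿⠿⠿
⠿⠿⠿⠿⠿⠿⠿⠿
⠂⠿⠿⠿⠂⠂⠂⠂
⠂⠿⠂⠂⠂⠂⠂⠿
⠂⠿⠂⠂⣾⠂⠂⠿
⠿⠿⠂⠂⠂⠂⠂⠿
⠿⠿⠿⠿⠿⠂⠿⠿
⠀⠿⠿⠿⠿⠂⠿⠿

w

⠀⠀⠀⠿⠿⠿⠿⠿
⠀⠿⠿⠿⠿⠿⠿⠿
⠀⠂⠿⠿⠿⠂⠂⠂
⠀⠂⠿⠂⠂⠂⠂⠂
⠀⠂⠿⠂⣾⠂⠂⠂
⠀⠿⠿⠂⠂⠂⠂⠂
⠀⠿⠿⠿⠿⠿⠂⠿
⠀⠀⠿⠿⠿⠿⠂⠿

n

⠀⠀⠀⠀⠀⠀⠀⠀
⠀⠀⠀⠿⠿⠿⠿⠿
⠀⠿⠿⠿⠿⠿⠿⠿
⠀⠂⠿⠿⠿⠂⠂⠂
⠀⠂⠿⠂⣾⠂⠂⠂
⠀⠂⠿⠂⠂⠂⠂⠂
⠀⠿⠿⠂⠂⠂⠂⠂
⠀⠿⠿⠿⠿⠿⠂⠿


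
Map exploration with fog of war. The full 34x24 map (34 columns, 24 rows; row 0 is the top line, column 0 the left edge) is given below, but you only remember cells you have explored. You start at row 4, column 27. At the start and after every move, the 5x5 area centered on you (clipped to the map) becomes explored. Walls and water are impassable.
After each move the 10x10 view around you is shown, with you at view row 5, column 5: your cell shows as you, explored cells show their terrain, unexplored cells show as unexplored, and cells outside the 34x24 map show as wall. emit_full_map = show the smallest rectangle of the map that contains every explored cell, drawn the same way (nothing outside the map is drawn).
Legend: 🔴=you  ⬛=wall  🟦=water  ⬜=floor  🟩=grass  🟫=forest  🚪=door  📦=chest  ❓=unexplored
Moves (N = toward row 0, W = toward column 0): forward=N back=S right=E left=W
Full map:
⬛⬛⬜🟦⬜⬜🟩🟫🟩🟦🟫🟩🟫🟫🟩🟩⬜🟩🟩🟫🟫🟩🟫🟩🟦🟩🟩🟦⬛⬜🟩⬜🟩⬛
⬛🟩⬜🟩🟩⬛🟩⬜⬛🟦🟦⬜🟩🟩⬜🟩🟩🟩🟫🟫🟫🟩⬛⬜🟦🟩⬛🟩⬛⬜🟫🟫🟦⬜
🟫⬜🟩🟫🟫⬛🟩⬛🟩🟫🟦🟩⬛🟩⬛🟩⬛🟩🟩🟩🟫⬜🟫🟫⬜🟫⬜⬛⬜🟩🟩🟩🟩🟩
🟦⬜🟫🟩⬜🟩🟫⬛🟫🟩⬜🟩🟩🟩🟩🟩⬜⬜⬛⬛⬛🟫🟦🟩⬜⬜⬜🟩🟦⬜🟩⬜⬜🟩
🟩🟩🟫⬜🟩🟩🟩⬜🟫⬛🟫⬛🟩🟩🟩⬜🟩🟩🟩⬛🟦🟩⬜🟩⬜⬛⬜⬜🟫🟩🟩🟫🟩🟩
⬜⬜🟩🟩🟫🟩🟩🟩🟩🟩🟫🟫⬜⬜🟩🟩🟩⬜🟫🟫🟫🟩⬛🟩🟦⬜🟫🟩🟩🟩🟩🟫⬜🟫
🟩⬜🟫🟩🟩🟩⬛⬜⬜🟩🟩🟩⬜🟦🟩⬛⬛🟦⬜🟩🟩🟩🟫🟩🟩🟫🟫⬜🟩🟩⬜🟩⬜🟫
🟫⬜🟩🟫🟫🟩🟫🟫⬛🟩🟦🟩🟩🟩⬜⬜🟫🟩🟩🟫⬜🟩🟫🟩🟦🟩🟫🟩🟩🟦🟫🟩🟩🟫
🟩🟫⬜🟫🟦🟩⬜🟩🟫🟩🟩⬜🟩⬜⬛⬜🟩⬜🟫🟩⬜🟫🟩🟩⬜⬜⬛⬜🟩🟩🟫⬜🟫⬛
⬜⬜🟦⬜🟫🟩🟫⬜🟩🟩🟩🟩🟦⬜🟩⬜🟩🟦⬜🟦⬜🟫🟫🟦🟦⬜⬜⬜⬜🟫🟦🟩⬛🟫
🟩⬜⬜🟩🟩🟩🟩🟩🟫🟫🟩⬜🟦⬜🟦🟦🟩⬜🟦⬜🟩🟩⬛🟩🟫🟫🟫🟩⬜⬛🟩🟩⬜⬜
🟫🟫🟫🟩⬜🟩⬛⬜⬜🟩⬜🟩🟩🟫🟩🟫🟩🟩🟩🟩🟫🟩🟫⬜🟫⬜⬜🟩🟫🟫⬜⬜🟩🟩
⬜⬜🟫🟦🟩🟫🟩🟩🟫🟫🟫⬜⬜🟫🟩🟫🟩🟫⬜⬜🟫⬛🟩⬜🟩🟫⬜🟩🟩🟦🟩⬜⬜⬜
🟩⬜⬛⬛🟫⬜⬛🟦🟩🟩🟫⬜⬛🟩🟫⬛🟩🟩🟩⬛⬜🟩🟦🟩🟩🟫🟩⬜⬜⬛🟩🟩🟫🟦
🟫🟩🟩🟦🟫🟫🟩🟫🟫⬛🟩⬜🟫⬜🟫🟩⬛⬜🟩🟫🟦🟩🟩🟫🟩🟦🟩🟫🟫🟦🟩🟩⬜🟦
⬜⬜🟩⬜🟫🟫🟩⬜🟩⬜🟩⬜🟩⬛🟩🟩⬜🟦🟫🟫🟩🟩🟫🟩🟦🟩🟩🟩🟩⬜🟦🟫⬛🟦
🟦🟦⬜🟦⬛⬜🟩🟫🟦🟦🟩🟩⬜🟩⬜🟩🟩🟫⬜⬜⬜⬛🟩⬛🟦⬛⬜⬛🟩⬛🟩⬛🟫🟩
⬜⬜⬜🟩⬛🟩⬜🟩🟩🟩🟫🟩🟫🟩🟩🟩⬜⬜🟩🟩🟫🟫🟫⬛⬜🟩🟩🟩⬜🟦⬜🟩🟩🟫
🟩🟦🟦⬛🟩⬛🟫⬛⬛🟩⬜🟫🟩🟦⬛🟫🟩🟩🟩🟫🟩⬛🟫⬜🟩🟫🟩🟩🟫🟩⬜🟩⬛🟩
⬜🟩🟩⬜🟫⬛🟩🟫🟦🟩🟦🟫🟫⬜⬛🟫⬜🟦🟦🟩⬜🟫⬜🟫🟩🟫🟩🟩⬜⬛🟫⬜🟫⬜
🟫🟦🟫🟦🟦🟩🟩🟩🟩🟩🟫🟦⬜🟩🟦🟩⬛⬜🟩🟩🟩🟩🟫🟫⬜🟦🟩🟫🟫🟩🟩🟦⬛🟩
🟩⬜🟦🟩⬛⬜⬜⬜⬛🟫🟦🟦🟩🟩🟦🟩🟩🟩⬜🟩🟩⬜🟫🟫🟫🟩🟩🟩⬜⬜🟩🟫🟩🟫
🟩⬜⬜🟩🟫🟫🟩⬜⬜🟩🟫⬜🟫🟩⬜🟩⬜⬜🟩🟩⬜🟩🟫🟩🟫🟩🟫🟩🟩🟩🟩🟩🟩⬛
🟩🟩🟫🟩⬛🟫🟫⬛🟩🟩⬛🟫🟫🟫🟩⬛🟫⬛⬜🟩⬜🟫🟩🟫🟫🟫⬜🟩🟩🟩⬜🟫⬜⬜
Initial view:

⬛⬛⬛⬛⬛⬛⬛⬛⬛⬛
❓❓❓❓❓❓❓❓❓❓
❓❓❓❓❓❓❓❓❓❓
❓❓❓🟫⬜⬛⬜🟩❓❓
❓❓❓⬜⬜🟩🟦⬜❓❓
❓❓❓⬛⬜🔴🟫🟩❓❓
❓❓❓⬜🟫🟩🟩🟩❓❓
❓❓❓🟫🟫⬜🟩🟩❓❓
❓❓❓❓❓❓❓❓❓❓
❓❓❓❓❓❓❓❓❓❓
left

⬛⬛⬛⬛⬛⬛⬛⬛⬛⬛
❓❓❓❓❓❓❓❓❓❓
❓❓❓❓❓❓❓❓❓❓
❓❓❓⬜🟫⬜⬛⬜🟩❓
❓❓❓⬜⬜⬜🟩🟦⬜❓
❓❓❓⬜⬛🔴⬜🟫🟩❓
❓❓❓🟦⬜🟫🟩🟩🟩❓
❓❓❓🟩🟫🟫⬜🟩🟩❓
❓❓❓❓❓❓❓❓❓❓
❓❓❓❓❓❓❓❓❓❓

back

❓❓❓❓❓❓❓❓❓❓
❓❓❓❓❓❓❓❓❓❓
❓❓❓⬜🟫⬜⬛⬜🟩❓
❓❓❓⬜⬜⬜🟩🟦⬜❓
❓❓❓⬜⬛⬜⬜🟫🟩❓
❓❓❓🟦⬜🔴🟩🟩🟩❓
❓❓❓🟩🟫🟫⬜🟩🟩❓
❓❓❓🟦🟩🟫🟩🟩❓❓
❓❓❓❓❓❓❓❓❓❓
❓❓❓❓❓❓❓❓❓❓

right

❓❓❓❓❓❓❓❓❓❓
❓❓❓❓❓❓❓❓❓❓
❓❓⬜🟫⬜⬛⬜🟩❓❓
❓❓⬜⬜⬜🟩🟦⬜❓❓
❓❓⬜⬛⬜⬜🟫🟩❓❓
❓❓🟦⬜🟫🔴🟩🟩❓❓
❓❓🟩🟫🟫⬜🟩🟩❓❓
❓❓🟦🟩🟫🟩🟩🟦❓❓
❓❓❓❓❓❓❓❓❓❓
❓❓❓❓❓❓❓❓❓❓

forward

⬛⬛⬛⬛⬛⬛⬛⬛⬛⬛
❓❓❓❓❓❓❓❓❓❓
❓❓❓❓❓❓❓❓❓❓
❓❓⬜🟫⬜⬛⬜🟩❓❓
❓❓⬜⬜⬜🟩🟦⬜❓❓
❓❓⬜⬛⬜🔴🟫🟩❓❓
❓❓🟦⬜🟫🟩🟩🟩❓❓
❓❓🟩🟫🟫⬜🟩🟩❓❓
❓❓🟦🟩🟫🟩🟩🟦❓❓
❓❓❓❓❓❓❓❓❓❓

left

⬛⬛⬛⬛⬛⬛⬛⬛⬛⬛
❓❓❓❓❓❓❓❓❓❓
❓❓❓❓❓❓❓❓❓❓
❓❓❓⬜🟫⬜⬛⬜🟩❓
❓❓❓⬜⬜⬜🟩🟦⬜❓
❓❓❓⬜⬛🔴⬜🟫🟩❓
❓❓❓🟦⬜🟫🟩🟩🟩❓
❓❓❓🟩🟫🟫⬜🟩🟩❓
❓❓❓🟦🟩🟫🟩🟩🟦❓
❓❓❓❓❓❓❓❓❓❓

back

❓❓❓❓❓❓❓❓❓❓
❓❓❓❓❓❓❓❓❓❓
❓❓❓⬜🟫⬜⬛⬜🟩❓
❓❓❓⬜⬜⬜🟩🟦⬜❓
❓❓❓⬜⬛⬜⬜🟫🟩❓
❓❓❓🟦⬜🔴🟩🟩🟩❓
❓❓❓🟩🟫🟫⬜🟩🟩❓
❓❓❓🟦🟩🟫🟩🟩🟦❓
❓❓❓❓❓❓❓❓❓❓
❓❓❓❓❓❓❓❓❓❓

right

❓❓❓❓❓❓❓❓❓❓
❓❓❓❓❓❓❓❓❓❓
❓❓⬜🟫⬜⬛⬜🟩❓❓
❓❓⬜⬜⬜🟩🟦⬜❓❓
❓❓⬜⬛⬜⬜🟫🟩❓❓
❓❓🟦⬜🟫🔴🟩🟩❓❓
❓❓🟩🟫🟫⬜🟩🟩❓❓
❓❓🟦🟩🟫🟩🟩🟦❓❓
❓❓❓❓❓❓❓❓❓❓
❓❓❓❓❓❓❓❓❓❓

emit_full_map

⬜🟫⬜⬛⬜🟩
⬜⬜⬜🟩🟦⬜
⬜⬛⬜⬜🟫🟩
🟦⬜🟫🔴🟩🟩
🟩🟫🟫⬜🟩🟩
🟦🟩🟫🟩🟩🟦

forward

⬛⬛⬛⬛⬛⬛⬛⬛⬛⬛
❓❓❓❓❓❓❓❓❓❓
❓❓❓❓❓❓❓❓❓❓
❓❓⬜🟫⬜⬛⬜🟩❓❓
❓❓⬜⬜⬜🟩🟦⬜❓❓
❓❓⬜⬛⬜🔴🟫🟩❓❓
❓❓🟦⬜🟫🟩🟩🟩❓❓
❓❓🟩🟫🟫⬜🟩🟩❓❓
❓❓🟦🟩🟫🟩🟩🟦❓❓
❓❓❓❓❓❓❓❓❓❓

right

⬛⬛⬛⬛⬛⬛⬛⬛⬛⬛
❓❓❓❓❓❓❓❓❓❓
❓❓❓❓❓❓❓❓❓❓
❓⬜🟫⬜⬛⬜🟩🟩❓❓
❓⬜⬜⬜🟩🟦⬜🟩❓❓
❓⬜⬛⬜⬜🔴🟩🟩❓❓
❓🟦⬜🟫🟩🟩🟩🟩❓❓
❓🟩🟫🟫⬜🟩🟩⬜❓❓
❓🟦🟩🟫🟩🟩🟦❓❓❓
❓❓❓❓❓❓❓❓❓❓

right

⬛⬛⬛⬛⬛⬛⬛⬛⬛⬛
❓❓❓❓❓❓❓❓❓❓
❓❓❓❓❓❓❓❓❓❓
⬜🟫⬜⬛⬜🟩🟩🟩❓❓
⬜⬜⬜🟩🟦⬜🟩⬜❓❓
⬜⬛⬜⬜🟫🔴🟩🟫❓❓
🟦⬜🟫🟩🟩🟩🟩🟫❓❓
🟩🟫🟫⬜🟩🟩⬜🟩❓❓
🟦🟩🟫🟩🟩🟦❓❓❓❓
❓❓❓❓❓❓❓❓❓❓

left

⬛⬛⬛⬛⬛⬛⬛⬛⬛⬛
❓❓❓❓❓❓❓❓❓❓
❓❓❓❓❓❓❓❓❓❓
❓⬜🟫⬜⬛⬜🟩🟩🟩❓
❓⬜⬜⬜🟩🟦⬜🟩⬜❓
❓⬜⬛⬜⬜🔴🟩🟩🟫❓
❓🟦⬜🟫🟩🟩🟩🟩🟫❓
❓🟩🟫🟫⬜🟩🟩⬜🟩❓
❓🟦🟩🟫🟩🟩🟦❓❓❓
❓❓❓❓❓❓❓❓❓❓

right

⬛⬛⬛⬛⬛⬛⬛⬛⬛⬛
❓❓❓❓❓❓❓❓❓❓
❓❓❓❓❓❓❓❓❓❓
⬜🟫⬜⬛⬜🟩🟩🟩❓❓
⬜⬜⬜🟩🟦⬜🟩⬜❓❓
⬜⬛⬜⬜🟫🔴🟩🟫❓❓
🟦⬜🟫🟩🟩🟩🟩🟫❓❓
🟩🟫🟫⬜🟩🟩⬜🟩❓❓
🟦🟩🟫🟩🟩🟦❓❓❓❓
❓❓❓❓❓❓❓❓❓❓

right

⬛⬛⬛⬛⬛⬛⬛⬛⬛⬛
❓❓❓❓❓❓❓❓❓⬛
❓❓❓❓❓❓❓❓❓⬛
🟫⬜⬛⬜🟩🟩🟩🟩❓⬛
⬜⬜🟩🟦⬜🟩⬜⬜❓⬛
⬛⬜⬜🟫🟩🔴🟫🟩❓⬛
⬜🟫🟩🟩🟩🟩🟫⬜❓⬛
🟫🟫⬜🟩🟩⬜🟩⬜❓⬛
🟩🟫🟩🟩🟦❓❓❓❓⬛
❓❓❓❓❓❓❓❓❓⬛

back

❓❓❓❓❓❓❓❓❓⬛
❓❓❓❓❓❓❓❓❓⬛
🟫⬜⬛⬜🟩🟩🟩🟩❓⬛
⬜⬜🟩🟦⬜🟩⬜⬜❓⬛
⬛⬜⬜🟫🟩🟩🟫🟩❓⬛
⬜🟫🟩🟩🟩🔴🟫⬜❓⬛
🟫🟫⬜🟩🟩⬜🟩⬜❓⬛
🟩🟫🟩🟩🟦🟫🟩🟩❓⬛
❓❓❓❓❓❓❓❓❓⬛
❓❓❓❓❓❓❓❓❓⬛

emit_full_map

⬜🟫⬜⬛⬜🟩🟩🟩🟩
⬜⬜⬜🟩🟦⬜🟩⬜⬜
⬜⬛⬜⬜🟫🟩🟩🟫🟩
🟦⬜🟫🟩🟩🟩🔴🟫⬜
🟩🟫🟫⬜🟩🟩⬜🟩⬜
🟦🟩🟫🟩🟩🟦🟫🟩🟩

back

❓❓❓❓❓❓❓❓❓⬛
🟫⬜⬛⬜🟩🟩🟩🟩❓⬛
⬜⬜🟩🟦⬜🟩⬜⬜❓⬛
⬛⬜⬜🟫🟩🟩🟫🟩❓⬛
⬜🟫🟩🟩🟩🟩🟫⬜❓⬛
🟫🟫⬜🟩🟩🔴🟩⬜❓⬛
🟩🟫🟩🟩🟦🟫🟩🟩❓⬛
❓❓❓🟩🟩🟫⬜🟫❓⬛
❓❓❓❓❓❓❓❓❓⬛
❓❓❓❓❓❓❓❓❓⬛

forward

❓❓❓❓❓❓❓❓❓⬛
❓❓❓❓❓❓❓❓❓⬛
🟫⬜⬛⬜🟩🟩🟩🟩❓⬛
⬜⬜🟩🟦⬜🟩⬜⬜❓⬛
⬛⬜⬜🟫🟩🟩🟫🟩❓⬛
⬜🟫🟩🟩🟩🔴🟫⬜❓⬛
🟫🟫⬜🟩🟩⬜🟩⬜❓⬛
🟩🟫🟩🟩🟦🟫🟩🟩❓⬛
❓❓❓🟩🟩🟫⬜🟫❓⬛
❓❓❓❓❓❓❓❓❓⬛

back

❓❓❓❓❓❓❓❓❓⬛
🟫⬜⬛⬜🟩🟩🟩🟩❓⬛
⬜⬜🟩🟦⬜🟩⬜⬜❓⬛
⬛⬜⬜🟫🟩🟩🟫🟩❓⬛
⬜🟫🟩🟩🟩🟩🟫⬜❓⬛
🟫🟫⬜🟩🟩🔴🟩⬜❓⬛
🟩🟫🟩🟩🟦🟫🟩🟩❓⬛
❓❓❓🟩🟩🟫⬜🟫❓⬛
❓❓❓❓❓❓❓❓❓⬛
❓❓❓❓❓❓❓❓❓⬛

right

❓❓❓❓❓❓❓❓⬛⬛
⬜⬛⬜🟩🟩🟩🟩❓⬛⬛
⬜🟩🟦⬜🟩⬜⬜❓⬛⬛
⬜⬜🟫🟩🟩🟫🟩🟩⬛⬛
🟫🟩🟩🟩🟩🟫⬜🟫⬛⬛
🟫⬜🟩🟩⬜🔴⬜🟫⬛⬛
🟫🟩🟩🟦🟫🟩🟩🟫⬛⬛
❓❓🟩🟩🟫⬜🟫⬛⬛⬛
❓❓❓❓❓❓❓❓⬛⬛
❓❓❓❓❓❓❓❓⬛⬛

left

❓❓❓❓❓❓❓❓❓⬛
🟫⬜⬛⬜🟩🟩🟩🟩❓⬛
⬜⬜🟩🟦⬜🟩⬜⬜❓⬛
⬛⬜⬜🟫🟩🟩🟫🟩🟩⬛
⬜🟫🟩🟩🟩🟩🟫⬜🟫⬛
🟫🟫⬜🟩🟩🔴🟩⬜🟫⬛
🟩🟫🟩🟩🟦🟫🟩🟩🟫⬛
❓❓❓🟩🟩🟫⬜🟫⬛⬛
❓❓❓❓❓❓❓❓❓⬛
❓❓❓❓❓❓❓❓❓⬛

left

❓❓❓❓❓❓❓❓❓❓
⬜🟫⬜⬛⬜🟩🟩🟩🟩❓
⬜⬜⬜🟩🟦⬜🟩⬜⬜❓
⬜⬛⬜⬜🟫🟩🟩🟫🟩🟩
🟦⬜🟫🟩🟩🟩🟩🟫⬜🟫
🟩🟫🟫⬜🟩🔴⬜🟩⬜🟫
🟦🟩🟫🟩🟩🟦🟫🟩🟩🟫
❓❓❓⬜🟩🟩🟫⬜🟫⬛
❓❓❓❓❓❓❓❓❓❓
❓❓❓❓❓❓❓❓❓❓

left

❓❓❓❓❓❓❓❓❓❓
❓⬜🟫⬜⬛⬜🟩🟩🟩🟩
❓⬜⬜⬜🟩🟦⬜🟩⬜⬜
❓⬜⬛⬜⬜🟫🟩🟩🟫🟩
❓🟦⬜🟫🟩🟩🟩🟩🟫⬜
❓🟩🟫🟫⬜🔴🟩⬜🟩⬜
❓🟦🟩🟫🟩🟩🟦🟫🟩🟩
❓❓❓⬛⬜🟩🟩🟫⬜🟫
❓❓❓❓❓❓❓❓❓❓
❓❓❓❓❓❓❓❓❓❓

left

❓❓❓❓❓❓❓❓❓❓
❓❓⬜🟫⬜⬛⬜🟩🟩🟩
❓❓⬜⬜⬜🟩🟦⬜🟩⬜
❓❓⬜⬛⬜⬜🟫🟩🟩🟫
❓❓🟦⬜🟫🟩🟩🟩🟩🟫
❓❓🟩🟫🟫🔴🟩🟩⬜🟩
❓❓🟦🟩🟫🟩🟩🟦🟫🟩
❓❓❓⬜⬛⬜🟩🟩🟫⬜
❓❓❓❓❓❓❓❓❓❓
❓❓❓❓❓❓❓❓❓❓

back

❓❓⬜🟫⬜⬛⬜🟩🟩🟩
❓❓⬜⬜⬜🟩🟦⬜🟩⬜
❓❓⬜⬛⬜⬜🟫🟩🟩🟫
❓❓🟦⬜🟫🟩🟩🟩🟩🟫
❓❓🟩🟫🟫⬜🟩🟩⬜🟩
❓❓🟦🟩🟫🔴🟩🟦🟫🟩
❓❓❓⬜⬛⬜🟩🟩🟫⬜
❓❓❓⬜⬜⬜⬜🟫❓❓
❓❓❓❓❓❓❓❓❓❓
❓❓❓❓❓❓❓❓❓❓

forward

❓❓❓❓❓❓❓❓❓❓
❓❓⬜🟫⬜⬛⬜🟩🟩🟩
❓❓⬜⬜⬜🟩🟦⬜🟩⬜
❓❓⬜⬛⬜⬜🟫🟩🟩🟫
❓❓🟦⬜🟫🟩🟩🟩🟩🟫
❓❓🟩🟫🟫🔴🟩🟩⬜🟩
❓❓🟦🟩🟫🟩🟩🟦🟫🟩
❓❓❓⬜⬛⬜🟩🟩🟫⬜
❓❓❓⬜⬜⬜⬜🟫❓❓
❓❓❓❓❓❓❓❓❓❓

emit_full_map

⬜🟫⬜⬛⬜🟩🟩🟩🟩❓
⬜⬜⬜🟩🟦⬜🟩⬜⬜❓
⬜⬛⬜⬜🟫🟩🟩🟫🟩🟩
🟦⬜🟫🟩🟩🟩🟩🟫⬜🟫
🟩🟫🟫🔴🟩🟩⬜🟩⬜🟫
🟦🟩🟫🟩🟩🟦🟫🟩🟩🟫
❓⬜⬛⬜🟩🟩🟫⬜🟫⬛
❓⬜⬜⬜⬜🟫❓❓❓❓

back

❓❓⬜🟫⬜⬛⬜🟩🟩🟩
❓❓⬜⬜⬜🟩🟦⬜🟩⬜
❓❓⬜⬛⬜⬜🟫🟩🟩🟫
❓❓🟦⬜🟫🟩🟩🟩🟩🟫
❓❓🟩🟫🟫⬜🟩🟩⬜🟩
❓❓🟦🟩🟫🔴🟩🟦🟫🟩
❓❓❓⬜⬛⬜🟩🟩🟫⬜
❓❓❓⬜⬜⬜⬜🟫❓❓
❓❓❓❓❓❓❓❓❓❓
❓❓❓❓❓❓❓❓❓❓

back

❓❓⬜⬜⬜🟩🟦⬜🟩⬜
❓❓⬜⬛⬜⬜🟫🟩🟩🟫
❓❓🟦⬜🟫🟩🟩🟩🟩🟫
❓❓🟩🟫🟫⬜🟩🟩⬜🟩
❓❓🟦🟩🟫🟩🟩🟦🟫🟩
❓❓❓⬜⬛🔴🟩🟩🟫⬜
❓❓❓⬜⬜⬜⬜🟫❓❓
❓❓❓🟫🟫🟩⬜⬛❓❓
❓❓❓❓❓❓❓❓❓❓
❓❓❓❓❓❓❓❓❓❓

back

❓❓⬜⬛⬜⬜🟫🟩🟩🟫
❓❓🟦⬜🟫🟩🟩🟩🟩🟫
❓❓🟩🟫🟫⬜🟩🟩⬜🟩
❓❓🟦🟩🟫🟩🟩🟦🟫🟩
❓❓❓⬜⬛⬜🟩🟩🟫⬜
❓❓❓⬜⬜🔴⬜🟫❓❓
❓❓❓🟫🟫🟩⬜⬛❓❓
❓❓❓⬜⬜🟩🟫🟫❓❓
❓❓❓❓❓❓❓❓❓❓
❓❓❓❓❓❓❓❓❓❓

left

❓❓❓⬜⬛⬜⬜🟫🟩🟩
❓❓❓🟦⬜🟫🟩🟩🟩🟩
❓❓❓🟩🟫🟫⬜🟩🟩⬜
❓❓❓🟦🟩🟫🟩🟩🟦🟫
❓❓❓⬜⬜⬛⬜🟩🟩🟫
❓❓❓🟦⬜🔴⬜⬜🟫❓
❓❓❓🟫🟫🟫🟩⬜⬛❓
❓❓❓🟫⬜⬜🟩🟫🟫❓
❓❓❓❓❓❓❓❓❓❓
❓❓❓❓❓❓❓❓❓❓

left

❓❓❓❓⬜⬛⬜⬜🟫🟩
❓❓❓❓🟦⬜🟫🟩🟩🟩
❓❓❓❓🟩🟫🟫⬜🟩🟩
❓❓❓🟩🟦🟩🟫🟩🟩🟦
❓❓❓🟩⬜⬜⬛⬜🟩🟩
❓❓❓🟦🟦🔴⬜⬜⬜🟫
❓❓❓🟩🟫🟫🟫🟩⬜⬛
❓❓❓⬜🟫⬜⬜🟩🟫🟫
❓❓❓❓❓❓❓❓❓❓
❓❓❓❓❓❓❓❓❓❓

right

❓❓❓⬜⬛⬜⬜🟫🟩🟩
❓❓❓🟦⬜🟫🟩🟩🟩🟩
❓❓❓🟩🟫🟫⬜🟩🟩⬜
❓❓🟩🟦🟩🟫🟩🟩🟦🟫
❓❓🟩⬜⬜⬛⬜🟩🟩🟫
❓❓🟦🟦⬜🔴⬜⬜🟫❓
❓❓🟩🟫🟫🟫🟩⬜⬛❓
❓❓⬜🟫⬜⬜🟩🟫🟫❓
❓❓❓❓❓❓❓❓❓❓
❓❓❓❓❓❓❓❓❓❓

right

❓❓⬜⬛⬜⬜🟫🟩🟩🟫
❓❓🟦⬜🟫🟩🟩🟩🟩🟫
❓❓🟩🟫🟫⬜🟩🟩⬜🟩
❓🟩🟦🟩🟫🟩🟩🟦🟫🟩
❓🟩⬜⬜⬛⬜🟩🟩🟫⬜
❓🟦🟦⬜⬜🔴⬜🟫❓❓
❓🟩🟫🟫🟫🟩⬜⬛❓❓
❓⬜🟫⬜⬜🟩🟫🟫❓❓
❓❓❓❓❓❓❓❓❓❓
❓❓❓❓❓❓❓❓❓❓

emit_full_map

❓⬜🟫⬜⬛⬜🟩🟩🟩🟩❓
❓⬜⬜⬜🟩🟦⬜🟩⬜⬜❓
❓⬜⬛⬜⬜🟫🟩🟩🟫🟩🟩
❓🟦⬜🟫🟩🟩🟩🟩🟫⬜🟫
❓🟩🟫🟫⬜🟩🟩⬜🟩⬜🟫
🟩🟦🟩🟫🟩🟩🟦🟫🟩🟩🟫
🟩⬜⬜⬛⬜🟩🟩🟫⬜🟫⬛
🟦🟦⬜⬜🔴⬜🟫❓❓❓❓
🟩🟫🟫🟫🟩⬜⬛❓❓❓❓
⬜🟫⬜⬜🟩🟫🟫❓❓❓❓


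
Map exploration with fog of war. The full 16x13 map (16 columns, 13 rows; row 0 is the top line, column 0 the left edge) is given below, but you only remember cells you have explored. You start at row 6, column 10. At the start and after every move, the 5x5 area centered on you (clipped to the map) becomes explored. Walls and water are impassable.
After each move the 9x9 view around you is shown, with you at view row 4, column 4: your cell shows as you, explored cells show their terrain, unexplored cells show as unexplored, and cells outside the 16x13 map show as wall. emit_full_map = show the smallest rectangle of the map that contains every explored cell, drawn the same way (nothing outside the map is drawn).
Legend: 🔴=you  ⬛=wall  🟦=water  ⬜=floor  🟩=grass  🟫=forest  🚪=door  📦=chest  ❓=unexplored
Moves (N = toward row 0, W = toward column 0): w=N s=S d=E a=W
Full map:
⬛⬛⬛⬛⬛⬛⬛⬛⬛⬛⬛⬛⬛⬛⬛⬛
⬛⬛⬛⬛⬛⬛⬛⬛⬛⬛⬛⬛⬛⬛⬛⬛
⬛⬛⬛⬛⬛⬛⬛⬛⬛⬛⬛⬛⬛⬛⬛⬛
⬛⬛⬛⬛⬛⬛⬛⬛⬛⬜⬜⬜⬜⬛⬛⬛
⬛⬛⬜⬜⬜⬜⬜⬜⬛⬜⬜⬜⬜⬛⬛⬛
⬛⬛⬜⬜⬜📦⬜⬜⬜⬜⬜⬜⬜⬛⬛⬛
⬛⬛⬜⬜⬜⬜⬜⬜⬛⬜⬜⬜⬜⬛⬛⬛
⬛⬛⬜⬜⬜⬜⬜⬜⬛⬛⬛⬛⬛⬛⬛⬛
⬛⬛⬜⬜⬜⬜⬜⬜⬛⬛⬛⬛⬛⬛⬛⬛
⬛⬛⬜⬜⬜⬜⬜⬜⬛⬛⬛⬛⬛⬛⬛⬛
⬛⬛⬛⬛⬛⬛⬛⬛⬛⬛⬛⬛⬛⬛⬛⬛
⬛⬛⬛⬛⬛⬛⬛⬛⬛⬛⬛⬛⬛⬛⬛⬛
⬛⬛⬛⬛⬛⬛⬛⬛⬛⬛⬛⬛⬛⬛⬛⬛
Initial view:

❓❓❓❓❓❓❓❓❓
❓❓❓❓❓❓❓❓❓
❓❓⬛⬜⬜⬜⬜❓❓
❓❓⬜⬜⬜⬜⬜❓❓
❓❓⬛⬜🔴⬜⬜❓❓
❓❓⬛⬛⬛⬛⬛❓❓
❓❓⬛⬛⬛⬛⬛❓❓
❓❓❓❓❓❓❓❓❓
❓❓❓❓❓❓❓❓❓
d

❓❓❓❓❓❓❓❓❓
❓❓❓❓❓❓❓❓❓
❓⬛⬜⬜⬜⬜⬛❓❓
❓⬜⬜⬜⬜⬜⬛❓❓
❓⬛⬜⬜🔴⬜⬛❓❓
❓⬛⬛⬛⬛⬛⬛❓❓
❓⬛⬛⬛⬛⬛⬛❓❓
❓❓❓❓❓❓❓❓❓
❓❓❓❓❓❓❓❓❓

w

❓❓❓❓❓❓❓❓❓
❓❓❓❓❓❓❓❓❓
❓❓⬜⬜⬜⬜⬛❓❓
❓⬛⬜⬜⬜⬜⬛❓❓
❓⬜⬜⬜🔴⬜⬛❓❓
❓⬛⬜⬜⬜⬜⬛❓❓
❓⬛⬛⬛⬛⬛⬛❓❓
❓⬛⬛⬛⬛⬛⬛❓❓
❓❓❓❓❓❓❓❓❓

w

❓❓❓❓❓❓❓❓❓
❓❓❓❓❓❓❓❓❓
❓❓⬛⬛⬛⬛⬛❓❓
❓❓⬜⬜⬜⬜⬛❓❓
❓⬛⬜⬜🔴⬜⬛❓❓
❓⬜⬜⬜⬜⬜⬛❓❓
❓⬛⬜⬜⬜⬜⬛❓❓
❓⬛⬛⬛⬛⬛⬛❓❓
❓⬛⬛⬛⬛⬛⬛❓❓

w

⬛⬛⬛⬛⬛⬛⬛⬛⬛
❓❓❓❓❓❓❓❓❓
❓❓⬛⬛⬛⬛⬛❓❓
❓❓⬛⬛⬛⬛⬛❓❓
❓❓⬜⬜🔴⬜⬛❓❓
❓⬛⬜⬜⬜⬜⬛❓❓
❓⬜⬜⬜⬜⬜⬛❓❓
❓⬛⬜⬜⬜⬜⬛❓❓
❓⬛⬛⬛⬛⬛⬛❓❓

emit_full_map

❓⬛⬛⬛⬛⬛
❓⬛⬛⬛⬛⬛
❓⬜⬜🔴⬜⬛
⬛⬜⬜⬜⬜⬛
⬜⬜⬜⬜⬜⬛
⬛⬜⬜⬜⬜⬛
⬛⬛⬛⬛⬛⬛
⬛⬛⬛⬛⬛⬛

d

⬛⬛⬛⬛⬛⬛⬛⬛⬛
❓❓❓❓❓❓❓❓⬛
❓⬛⬛⬛⬛⬛⬛❓⬛
❓⬛⬛⬛⬛⬛⬛❓⬛
❓⬜⬜⬜🔴⬛⬛❓⬛
⬛⬜⬜⬜⬜⬛⬛❓⬛
⬜⬜⬜⬜⬜⬛⬛❓⬛
⬛⬜⬜⬜⬜⬛❓❓⬛
⬛⬛⬛⬛⬛⬛❓❓⬛

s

❓❓❓❓❓❓❓❓⬛
❓⬛⬛⬛⬛⬛⬛❓⬛
❓⬛⬛⬛⬛⬛⬛❓⬛
❓⬜⬜⬜⬜⬛⬛❓⬛
⬛⬜⬜⬜🔴⬛⬛❓⬛
⬜⬜⬜⬜⬜⬛⬛❓⬛
⬛⬜⬜⬜⬜⬛⬛❓⬛
⬛⬛⬛⬛⬛⬛❓❓⬛
⬛⬛⬛⬛⬛⬛❓❓⬛

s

❓⬛⬛⬛⬛⬛⬛❓⬛
❓⬛⬛⬛⬛⬛⬛❓⬛
❓⬜⬜⬜⬜⬛⬛❓⬛
⬛⬜⬜⬜⬜⬛⬛❓⬛
⬜⬜⬜⬜🔴⬛⬛❓⬛
⬛⬜⬜⬜⬜⬛⬛❓⬛
⬛⬛⬛⬛⬛⬛⬛❓⬛
⬛⬛⬛⬛⬛⬛❓❓⬛
❓❓❓❓❓❓❓❓⬛

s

❓⬛⬛⬛⬛⬛⬛❓⬛
❓⬜⬜⬜⬜⬛⬛❓⬛
⬛⬜⬜⬜⬜⬛⬛❓⬛
⬜⬜⬜⬜⬜⬛⬛❓⬛
⬛⬜⬜⬜🔴⬛⬛❓⬛
⬛⬛⬛⬛⬛⬛⬛❓⬛
⬛⬛⬛⬛⬛⬛⬛❓⬛
❓❓❓❓❓❓❓❓⬛
❓❓❓❓❓❓❓❓⬛

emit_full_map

❓⬛⬛⬛⬛⬛⬛
❓⬛⬛⬛⬛⬛⬛
❓⬜⬜⬜⬜⬛⬛
⬛⬜⬜⬜⬜⬛⬛
⬜⬜⬜⬜⬜⬛⬛
⬛⬜⬜⬜🔴⬛⬛
⬛⬛⬛⬛⬛⬛⬛
⬛⬛⬛⬛⬛⬛⬛

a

❓❓⬛⬛⬛⬛⬛⬛❓
❓❓⬜⬜⬜⬜⬛⬛❓
❓⬛⬜⬜⬜⬜⬛⬛❓
❓⬜⬜⬜⬜⬜⬛⬛❓
❓⬛⬜⬜🔴⬜⬛⬛❓
❓⬛⬛⬛⬛⬛⬛⬛❓
❓⬛⬛⬛⬛⬛⬛⬛❓
❓❓❓❓❓❓❓❓❓
❓❓❓❓❓❓❓❓❓

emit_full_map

❓⬛⬛⬛⬛⬛⬛
❓⬛⬛⬛⬛⬛⬛
❓⬜⬜⬜⬜⬛⬛
⬛⬜⬜⬜⬜⬛⬛
⬜⬜⬜⬜⬜⬛⬛
⬛⬜⬜🔴⬜⬛⬛
⬛⬛⬛⬛⬛⬛⬛
⬛⬛⬛⬛⬛⬛⬛


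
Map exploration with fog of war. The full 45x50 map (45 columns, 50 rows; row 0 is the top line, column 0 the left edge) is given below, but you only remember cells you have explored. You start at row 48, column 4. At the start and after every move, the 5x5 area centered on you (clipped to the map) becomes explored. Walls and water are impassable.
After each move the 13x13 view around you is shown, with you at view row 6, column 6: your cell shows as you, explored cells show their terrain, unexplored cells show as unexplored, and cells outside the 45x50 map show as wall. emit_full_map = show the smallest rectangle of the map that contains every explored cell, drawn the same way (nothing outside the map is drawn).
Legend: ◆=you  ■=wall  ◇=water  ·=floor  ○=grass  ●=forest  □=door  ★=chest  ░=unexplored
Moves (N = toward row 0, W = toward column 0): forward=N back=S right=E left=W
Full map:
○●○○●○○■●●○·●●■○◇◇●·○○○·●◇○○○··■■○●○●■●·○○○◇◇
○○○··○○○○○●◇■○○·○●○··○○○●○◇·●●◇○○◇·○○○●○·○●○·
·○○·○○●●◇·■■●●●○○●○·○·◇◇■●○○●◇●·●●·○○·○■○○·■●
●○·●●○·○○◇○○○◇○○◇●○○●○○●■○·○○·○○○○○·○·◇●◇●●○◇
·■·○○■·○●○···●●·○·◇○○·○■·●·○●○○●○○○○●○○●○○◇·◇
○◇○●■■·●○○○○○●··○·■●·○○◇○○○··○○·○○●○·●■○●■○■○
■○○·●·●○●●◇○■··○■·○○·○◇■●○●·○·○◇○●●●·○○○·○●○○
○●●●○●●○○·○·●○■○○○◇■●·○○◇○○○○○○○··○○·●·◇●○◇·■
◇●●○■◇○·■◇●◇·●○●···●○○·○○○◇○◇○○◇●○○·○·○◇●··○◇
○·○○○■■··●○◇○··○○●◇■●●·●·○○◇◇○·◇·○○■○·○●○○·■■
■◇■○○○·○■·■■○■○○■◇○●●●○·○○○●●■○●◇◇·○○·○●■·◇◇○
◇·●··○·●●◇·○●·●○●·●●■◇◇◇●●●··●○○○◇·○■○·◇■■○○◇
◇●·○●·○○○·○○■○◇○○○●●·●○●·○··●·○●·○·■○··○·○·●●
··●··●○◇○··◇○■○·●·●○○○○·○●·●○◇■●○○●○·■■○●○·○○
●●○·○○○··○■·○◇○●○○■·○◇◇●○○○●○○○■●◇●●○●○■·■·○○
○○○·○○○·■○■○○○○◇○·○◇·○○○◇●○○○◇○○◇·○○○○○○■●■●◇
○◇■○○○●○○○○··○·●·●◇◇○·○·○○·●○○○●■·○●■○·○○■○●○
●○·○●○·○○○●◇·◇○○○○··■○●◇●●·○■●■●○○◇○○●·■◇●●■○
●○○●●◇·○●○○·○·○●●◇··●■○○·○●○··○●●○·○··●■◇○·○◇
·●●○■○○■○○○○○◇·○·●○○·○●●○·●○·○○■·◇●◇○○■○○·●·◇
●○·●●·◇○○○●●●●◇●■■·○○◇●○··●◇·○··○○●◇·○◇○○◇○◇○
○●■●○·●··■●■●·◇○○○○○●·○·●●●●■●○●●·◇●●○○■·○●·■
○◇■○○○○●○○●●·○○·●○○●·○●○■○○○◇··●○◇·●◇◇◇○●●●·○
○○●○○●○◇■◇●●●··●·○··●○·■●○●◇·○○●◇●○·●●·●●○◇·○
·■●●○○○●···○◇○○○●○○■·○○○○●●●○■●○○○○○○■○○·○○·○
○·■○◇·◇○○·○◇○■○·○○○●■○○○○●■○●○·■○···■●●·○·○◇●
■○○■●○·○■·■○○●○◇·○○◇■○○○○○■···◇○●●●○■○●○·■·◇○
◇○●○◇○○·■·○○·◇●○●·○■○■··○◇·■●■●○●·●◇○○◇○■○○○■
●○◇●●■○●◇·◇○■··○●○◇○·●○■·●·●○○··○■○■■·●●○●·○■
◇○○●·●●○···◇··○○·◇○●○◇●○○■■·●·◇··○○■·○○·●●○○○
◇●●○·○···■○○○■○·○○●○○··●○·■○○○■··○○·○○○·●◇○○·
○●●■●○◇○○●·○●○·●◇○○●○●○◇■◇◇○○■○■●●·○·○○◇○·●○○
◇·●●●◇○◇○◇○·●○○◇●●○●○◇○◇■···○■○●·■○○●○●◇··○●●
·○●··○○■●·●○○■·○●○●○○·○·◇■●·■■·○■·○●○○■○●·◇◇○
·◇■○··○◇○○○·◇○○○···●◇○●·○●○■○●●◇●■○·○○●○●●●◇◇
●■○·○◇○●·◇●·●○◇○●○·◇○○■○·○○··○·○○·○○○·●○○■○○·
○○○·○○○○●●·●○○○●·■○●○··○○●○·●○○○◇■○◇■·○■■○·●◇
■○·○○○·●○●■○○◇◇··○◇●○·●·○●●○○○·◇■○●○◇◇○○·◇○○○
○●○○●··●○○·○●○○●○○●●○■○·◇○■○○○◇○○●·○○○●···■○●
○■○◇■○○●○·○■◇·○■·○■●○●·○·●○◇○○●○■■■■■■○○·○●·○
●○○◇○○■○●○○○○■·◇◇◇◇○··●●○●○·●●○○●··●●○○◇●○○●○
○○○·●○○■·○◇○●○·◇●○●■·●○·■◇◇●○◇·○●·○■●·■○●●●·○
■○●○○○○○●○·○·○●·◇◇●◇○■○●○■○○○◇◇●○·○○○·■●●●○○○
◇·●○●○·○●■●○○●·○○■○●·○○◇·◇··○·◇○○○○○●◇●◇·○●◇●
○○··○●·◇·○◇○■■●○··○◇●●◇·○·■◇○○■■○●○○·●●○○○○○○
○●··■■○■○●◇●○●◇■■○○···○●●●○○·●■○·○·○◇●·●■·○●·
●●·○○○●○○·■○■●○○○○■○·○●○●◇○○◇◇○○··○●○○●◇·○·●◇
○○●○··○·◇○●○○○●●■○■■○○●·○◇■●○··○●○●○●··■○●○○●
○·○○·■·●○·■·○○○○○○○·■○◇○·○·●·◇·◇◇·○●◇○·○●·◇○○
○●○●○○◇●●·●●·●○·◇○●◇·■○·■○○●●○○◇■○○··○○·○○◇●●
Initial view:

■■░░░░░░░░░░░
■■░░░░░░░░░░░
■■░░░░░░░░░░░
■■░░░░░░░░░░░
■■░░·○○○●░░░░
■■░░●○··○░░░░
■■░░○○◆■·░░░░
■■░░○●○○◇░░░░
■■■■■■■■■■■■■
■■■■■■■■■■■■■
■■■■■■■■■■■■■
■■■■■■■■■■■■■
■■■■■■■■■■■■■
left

■■■░░░░░░░░░░
■■■░░░░░░░░░░
■■■░░░░░░░░░░
■■■░░░░░░░░░░
■■■░●·○○○●░░░
■■■░○●○··○░░░
■■■░·○◆·■·░░░
■■■░●○●○○◇░░░
■■■■■■■■■■■■■
■■■■■■■■■■■■■
■■■■■■■■■■■■■
■■■■■■■■■■■■■
■■■■■■■■■■■■■

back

■■■░░░░░░░░░░
■■■░░░░░░░░░░
■■■░░░░░░░░░░
■■■░●·○○○●░░░
■■■░○●○··○░░░
■■■░·○○·■·░░░
■■■░●○◆○○◇░░░
■■■■■■■■■■■■■
■■■■■■■■■■■■■
■■■■■■■■■■■■■
■■■■■■■■■■■■■
■■■■■■■■■■■■■
■■■■■■■■■■■■■

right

■■░░░░░░░░░░░
■■░░░░░░░░░░░
■■░░░░░░░░░░░
■■░●·○○○●░░░░
■■░○●○··○░░░░
■■░·○○·■·░░░░
■■░●○●◆○◇░░░░
■■■■■■■■■■■■■
■■■■■■■■■■■■■
■■■■■■■■■■■■■
■■■■■■■■■■■■■
■■■■■■■■■■■■■
■■■■■■■■■■■■■

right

■░░░░░░░░░░░░
■░░░░░░░░░░░░
■░░░░░░░░░░░░
■░●·○○○●░░░░░
■░○●○··○·░░░░
■░·○○·■·●░░░░
■░●○●○◆◇●░░░░
■■■■■■■■■■■■■
■■■■■■■■■■■■■
■■■■■■■■■■■■■
■■■■■■■■■■■■■
■■■■■■■■■■■■■
■■■■■■■■■■■■■

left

■■░░░░░░░░░░░
■■░░░░░░░░░░░
■■░░░░░░░░░░░
■■░●·○○○●░░░░
■■░○●○··○·░░░
■■░·○○·■·●░░░
■■░●○●◆○◇●░░░
■■■■■■■■■■■■■
■■■■■■■■■■■■■
■■■■■■■■■■■■■
■■■■■■■■■■■■■
■■■■■■■■■■■■■
■■■■■■■■■■■■■

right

■░░░░░░░░░░░░
■░░░░░░░░░░░░
■░░░░░░░░░░░░
■░●·○○○●░░░░░
■░○●○··○·░░░░
■░·○○·■·●░░░░
■░●○●○◆◇●░░░░
■■■■■■■■■■■■■
■■■■■■■■■■■■■
■■■■■■■■■■■■■
■■■■■■■■■■■■■
■■■■■■■■■■■■■
■■■■■■■■■■■■■

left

■■░░░░░░░░░░░
■■░░░░░░░░░░░
■■░░░░░░░░░░░
■■░●·○○○●░░░░
■■░○●○··○·░░░
■■░·○○·■·●░░░
■■░●○●◆○◇●░░░
■■■■■■■■■■■■■
■■■■■■■■■■■■■
■■■■■■■■■■■■■
■■■■■■■■■■■■■
■■■■■■■■■■■■■
■■■■■■■■■■■■■

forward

■■░░░░░░░░░░░
■■░░░░░░░░░░░
■■░░░░░░░░░░░
■■░░░░░░░░░░░
■■░●·○○○●░░░░
■■░○●○··○·░░░
■■░·○○◆■·●░░░
■■░●○●○○◇●░░░
■■■■■■■■■■■■■
■■■■■■■■■■■■■
■■■■■■■■■■■■■
■■■■■■■■■■■■■
■■■■■■■■■■■■■
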